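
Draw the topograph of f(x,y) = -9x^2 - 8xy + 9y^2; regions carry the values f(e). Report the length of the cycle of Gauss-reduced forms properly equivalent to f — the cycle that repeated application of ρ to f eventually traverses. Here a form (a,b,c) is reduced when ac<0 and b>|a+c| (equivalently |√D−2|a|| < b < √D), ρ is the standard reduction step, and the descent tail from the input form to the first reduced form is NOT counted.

D = 388, ⌊√D⌋ = 19
descent: ρ → (9,8,-9)  [lands on river]
river: ρ → (-9,10,8)
river: ρ → (8,6,-11)
river: ρ → (-11,16,3)
river: ρ → (3,14,-16)
river: ρ → (-16,18,1)
river: ρ → (1,18,-16)
river: ρ → (-16,14,3)
river: ρ → (3,16,-11)
river: ρ → (-11,6,8)
river: ρ → (8,10,-9)
river: ρ → (-9,8,9)
river: ρ → (9,10,-8)
river: ρ → (-8,6,11)
river: ρ → (11,16,-3)
river: ρ → (-3,14,16)
river: ρ → (16,18,-1)
river: ρ → (-1,18,16)
river: ρ → (16,14,-3)
river: ρ → (-3,16,11)
river: ρ → (11,6,-8)
river: ρ → (-8,10,9)
ρ-cycle length = 22 (tail of 1 descent step not counted)

22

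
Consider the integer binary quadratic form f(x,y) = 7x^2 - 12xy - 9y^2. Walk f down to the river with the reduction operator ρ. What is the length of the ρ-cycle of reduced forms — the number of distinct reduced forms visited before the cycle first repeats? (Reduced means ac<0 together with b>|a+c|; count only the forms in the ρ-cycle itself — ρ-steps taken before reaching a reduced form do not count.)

D = 396, ⌊√D⌋ = 19
descent: ρ → (-9,12,7)  [lands on river]
river: ρ → (7,16,-5)
river: ρ → (-5,14,10)
river: ρ → (10,6,-9)
ρ-cycle length = 4 (tail of 1 descent step not counted)

4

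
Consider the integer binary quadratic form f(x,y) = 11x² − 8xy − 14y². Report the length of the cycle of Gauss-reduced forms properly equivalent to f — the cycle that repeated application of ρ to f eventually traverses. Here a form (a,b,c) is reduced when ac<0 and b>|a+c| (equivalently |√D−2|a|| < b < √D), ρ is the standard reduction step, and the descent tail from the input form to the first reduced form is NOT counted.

D = 680, ⌊√D⌋ = 26
descent: ρ → (-14,8,11)  [lands on river]
river: ρ → (11,14,-11)
river: ρ → (-11,8,14)
river: ρ → (14,20,-5)
river: ρ → (-5,20,14)
river: ρ → (14,8,-11)
river: ρ → (-11,14,11)
river: ρ → (11,8,-14)
river: ρ → (-14,20,5)
river: ρ → (5,20,-14)
ρ-cycle length = 10 (tail of 1 descent step not counted)

10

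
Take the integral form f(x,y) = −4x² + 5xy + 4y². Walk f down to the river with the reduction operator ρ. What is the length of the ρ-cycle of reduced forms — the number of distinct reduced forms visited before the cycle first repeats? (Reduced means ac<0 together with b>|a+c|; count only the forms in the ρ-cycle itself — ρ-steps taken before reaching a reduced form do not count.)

D = 89, ⌊√D⌋ = 9
river: ρ → (4,3,-5)
river: ρ → (-5,7,2)
river: ρ → (2,9,-1)
river: ρ → (-1,9,2)
river: ρ → (2,7,-5)
river: ρ → (-5,3,4)
river: ρ → (4,5,-4)
river: ρ → (-4,3,5)
river: ρ → (5,7,-2)
river: ρ → (-2,9,1)
river: ρ → (1,9,-2)
river: ρ → (-2,7,5)
river: ρ → (5,3,-4)
river: ρ → (-4,5,4)
ρ-cycle length = 14 (tail of 0 descent steps not counted)

14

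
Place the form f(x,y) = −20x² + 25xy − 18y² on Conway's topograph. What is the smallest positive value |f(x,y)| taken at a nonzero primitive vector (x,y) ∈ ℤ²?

translate: b→15 (≡-25 mod 40), so (20,-25,18)→(20,15,13)
flip: (20,15,13)→(13,-15,20)
translate: b→11 (≡-15 mod 26), so (13,-15,20)→(13,11,18)
reduced (well bottom): (13,11,18) with a≤c, −a<b≤a
well minimum |f| = |-13| = 13 (negative-definite)

13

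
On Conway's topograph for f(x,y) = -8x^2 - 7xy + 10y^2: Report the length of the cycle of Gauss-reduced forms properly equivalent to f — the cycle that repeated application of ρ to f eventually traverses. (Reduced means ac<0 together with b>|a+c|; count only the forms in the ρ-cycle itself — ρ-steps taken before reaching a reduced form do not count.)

D = 369, ⌊√D⌋ = 19
descent: ρ → (10,7,-8)  [lands on river]
river: ρ → (-8,9,9)
river: ρ → (9,9,-8)
river: ρ → (-8,7,10)
river: ρ → (10,13,-5)
river: ρ → (-5,17,4)
river: ρ → (4,15,-9)
river: ρ → (-9,3,10)
river: ρ → (10,17,-2)
river: ρ → (-2,19,1)
river: ρ → (1,19,-2)
river: ρ → (-2,17,10)
river: ρ → (10,3,-9)
river: ρ → (-9,15,4)
river: ρ → (4,17,-5)
river: ρ → (-5,13,10)
ρ-cycle length = 16 (tail of 1 descent step not counted)

16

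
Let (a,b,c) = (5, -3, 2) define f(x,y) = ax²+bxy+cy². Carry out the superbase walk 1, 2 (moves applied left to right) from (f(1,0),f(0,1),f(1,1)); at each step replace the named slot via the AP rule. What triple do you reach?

start (5,2,4) = (f(1,0),f(0,1),f(1,1))
replace slot 1: 2·(2+4) − 5 = 7 → (7,2,4)
replace slot 2: 2·(7+4) − 2 = 20 → (7,20,4)

7,20,4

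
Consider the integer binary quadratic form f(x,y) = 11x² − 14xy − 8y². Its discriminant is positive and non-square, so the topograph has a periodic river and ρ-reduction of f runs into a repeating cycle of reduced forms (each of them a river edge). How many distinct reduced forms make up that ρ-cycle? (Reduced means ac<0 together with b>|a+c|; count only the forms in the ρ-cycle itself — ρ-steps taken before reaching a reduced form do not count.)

D = 548, ⌊√D⌋ = 23
descent: ρ → (-8,14,11)  [lands on river]
river: ρ → (11,8,-11)
river: ρ → (-11,14,8)
river: ρ → (8,18,-7)
river: ρ → (-7,10,16)
river: ρ → (16,22,-1)
river: ρ → (-1,22,16)
river: ρ → (16,10,-7)
river: ρ → (-7,18,8)
river: ρ → (8,14,-11)
river: ρ → (-11,8,11)
river: ρ → (11,14,-8)
river: ρ → (-8,18,7)
river: ρ → (7,10,-16)
river: ρ → (-16,22,1)
river: ρ → (1,22,-16)
river: ρ → (-16,10,7)
river: ρ → (7,18,-8)
ρ-cycle length = 18 (tail of 1 descent step not counted)

18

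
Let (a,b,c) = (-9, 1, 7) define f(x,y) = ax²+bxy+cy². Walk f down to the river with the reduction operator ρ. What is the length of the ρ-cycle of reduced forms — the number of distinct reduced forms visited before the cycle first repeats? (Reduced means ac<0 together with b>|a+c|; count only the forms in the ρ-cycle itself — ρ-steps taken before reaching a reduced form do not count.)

D = 253, ⌊√D⌋ = 15
descent: ρ → (7,13,-3)  [lands on river]
river: ρ → (-3,11,11)
river: ρ → (11,11,-3)
river: ρ → (-3,13,7)
river: ρ → (7,15,-1)
river: ρ → (-1,15,7)
ρ-cycle length = 6 (tail of 1 descent step not counted)

6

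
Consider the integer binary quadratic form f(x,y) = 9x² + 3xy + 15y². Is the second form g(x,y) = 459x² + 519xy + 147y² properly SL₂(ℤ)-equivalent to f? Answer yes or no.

D₁ = -531, D₂ = -531
f: reduced (well bottom): (9,3,15) with a≤c, −a<b≤a
g: translate: b→-399 (≡519 mod 918), so (459,519,147)→(459,-399,87)
g: flip: (459,-399,87)→(87,399,459)
g: translate: b→51 (≡399 mod 174), so (87,399,459)→(87,51,9)
g: flip: (87,51,9)→(9,-51,87)
g: translate: b→3 (≡-51 mod 18), so (9,-51,87)→(9,3,15)
g: reduced (well bottom): (9,3,15) with a≤c, −a<b≤a
reduced forms (9, 3, 15) vs (9, 3, 15) ⇒ equivalent

yes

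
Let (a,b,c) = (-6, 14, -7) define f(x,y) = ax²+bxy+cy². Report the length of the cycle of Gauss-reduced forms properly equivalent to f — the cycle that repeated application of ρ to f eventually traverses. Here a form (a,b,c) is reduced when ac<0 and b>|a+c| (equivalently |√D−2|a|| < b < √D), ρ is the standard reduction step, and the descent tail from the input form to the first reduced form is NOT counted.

D = 28, ⌊√D⌋ = 5
descent: ρ → (-7,0,1)
descent: ρ → (1,4,-3)  [lands on river]
river: ρ → (-3,2,2)
river: ρ → (2,2,-3)
river: ρ → (-3,4,1)
ρ-cycle length = 4 (tail of 2 descent steps not counted)

4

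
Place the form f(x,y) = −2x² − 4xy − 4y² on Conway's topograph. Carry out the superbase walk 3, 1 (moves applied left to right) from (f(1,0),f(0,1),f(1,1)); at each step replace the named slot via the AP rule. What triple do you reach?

start (-2,-4,-10) = (f(1,0),f(0,1),f(1,1))
replace slot 3: 2·((-2)+(-4)) − (-10) = -2 → (-2,-4,-2)
replace slot 1: 2·((-4)+(-2)) − (-2) = -10 → (-10,-4,-2)

-10,-4,-2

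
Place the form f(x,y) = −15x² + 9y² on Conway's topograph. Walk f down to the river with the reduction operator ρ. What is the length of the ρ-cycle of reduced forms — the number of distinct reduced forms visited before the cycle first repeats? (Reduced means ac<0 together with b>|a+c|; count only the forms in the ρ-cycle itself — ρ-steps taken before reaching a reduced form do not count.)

D = 540, ⌊√D⌋ = 23
descent: ρ → (9,18,-6)  [lands on river]
river: ρ → (-6,18,9)
ρ-cycle length = 2 (tail of 1 descent step not counted)

2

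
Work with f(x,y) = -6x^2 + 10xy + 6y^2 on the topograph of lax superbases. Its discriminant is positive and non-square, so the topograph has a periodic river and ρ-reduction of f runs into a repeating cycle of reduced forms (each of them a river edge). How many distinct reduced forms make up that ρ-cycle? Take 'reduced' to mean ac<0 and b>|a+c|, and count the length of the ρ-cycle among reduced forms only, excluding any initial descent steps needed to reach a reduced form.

D = 244, ⌊√D⌋ = 15
river: ρ → (6,14,-2)
river: ρ → (-2,14,6)
river: ρ → (6,10,-6)
river: ρ → (-6,14,2)
river: ρ → (2,14,-6)
river: ρ → (-6,10,6)
ρ-cycle length = 6 (tail of 0 descent steps not counted)

6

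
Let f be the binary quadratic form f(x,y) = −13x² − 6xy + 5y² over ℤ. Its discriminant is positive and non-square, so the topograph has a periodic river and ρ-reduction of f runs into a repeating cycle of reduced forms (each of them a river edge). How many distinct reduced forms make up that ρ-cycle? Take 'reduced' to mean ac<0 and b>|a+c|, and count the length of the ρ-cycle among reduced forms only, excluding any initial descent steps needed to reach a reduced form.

D = 296, ⌊√D⌋ = 17
descent: ρ → (5,16,-2)  [lands on river]
river: ρ → (-2,16,5)
river: ρ → (5,14,-5)
river: ρ → (-5,16,2)
river: ρ → (2,16,-5)
river: ρ → (-5,14,5)
ρ-cycle length = 6 (tail of 1 descent step not counted)

6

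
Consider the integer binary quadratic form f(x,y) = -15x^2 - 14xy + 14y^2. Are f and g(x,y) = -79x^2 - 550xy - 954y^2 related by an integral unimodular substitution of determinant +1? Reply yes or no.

D₁ = 1036, D₂ = 1036
river cycle of f (length 18): (14, 14, -15), (-15, 16, 13), (13, 10, -18), (-18, 26, 5), (5, 24, -23), (-23, 22, 6), (6, 26, -15), (-15, 4, 17), (17, 30, -2), (-2, 30, 17), … (8 more)
river cycle of g (length 18): (-15, 16, 13), (13, 10, -18), (-18, 26, 5), (5, 24, -23), (-23, 22, 6), (6, 26, -15), (-15, 4, 17), (17, 30, -2), (-2, 30, 17), (17, 4, -15), … (8 more)
cycles coincide ⇒ equivalent

yes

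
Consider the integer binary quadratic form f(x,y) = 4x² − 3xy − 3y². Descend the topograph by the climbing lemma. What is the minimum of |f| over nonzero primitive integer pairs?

descent: ρ → (-3,3,4)  [lands on river]
river: ρ → (4,5,-2)
river: ρ → (-2,7,1)
river: ρ → (1,7,-2)
river: ρ → (-2,5,4)
river: ρ → (4,3,-3)
closes: descent 1, river 6
min |a| on river = 1

1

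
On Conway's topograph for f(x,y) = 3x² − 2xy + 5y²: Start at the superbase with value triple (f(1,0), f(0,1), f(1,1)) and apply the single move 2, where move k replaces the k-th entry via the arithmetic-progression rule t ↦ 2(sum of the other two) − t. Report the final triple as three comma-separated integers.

start (3,5,6) = (f(1,0),f(0,1),f(1,1))
replace slot 2: 2·(3+6) − 5 = 13 → (3,13,6)

3,13,6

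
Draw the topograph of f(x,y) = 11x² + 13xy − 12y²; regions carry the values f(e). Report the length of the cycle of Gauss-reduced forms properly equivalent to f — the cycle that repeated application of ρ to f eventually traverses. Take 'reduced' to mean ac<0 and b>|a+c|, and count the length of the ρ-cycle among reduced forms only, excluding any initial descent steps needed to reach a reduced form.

D = 697, ⌊√D⌋ = 26
river: ρ → (-12,11,12)
river: ρ → (12,13,-11)
river: ρ → (-11,9,14)
river: ρ → (14,19,-6)
river: ρ → (-6,17,17)
river: ρ → (17,17,-6)
river: ρ → (-6,19,14)
river: ρ → (14,9,-11)
river: ρ → (-11,13,12)
river: ρ → (12,11,-12)
river: ρ → (-12,13,11)
river: ρ → (11,9,-14)
river: ρ → (-14,19,6)
river: ρ → (6,17,-17)
river: ρ → (-17,17,6)
river: ρ → (6,19,-14)
river: ρ → (-14,9,11)
river: ρ → (11,13,-12)
ρ-cycle length = 18 (tail of 0 descent steps not counted)

18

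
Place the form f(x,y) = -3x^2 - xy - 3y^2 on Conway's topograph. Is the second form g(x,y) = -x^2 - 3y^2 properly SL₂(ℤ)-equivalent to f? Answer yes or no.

D₁ = -35, D₂ = -12
discriminants differ ⇒ not SL₂(ℤ)-equivalent

no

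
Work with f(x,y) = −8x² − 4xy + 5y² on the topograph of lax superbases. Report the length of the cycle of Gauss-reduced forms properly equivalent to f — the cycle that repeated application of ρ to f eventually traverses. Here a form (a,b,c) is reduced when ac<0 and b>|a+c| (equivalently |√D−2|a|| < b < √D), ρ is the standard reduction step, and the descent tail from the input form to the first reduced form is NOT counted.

D = 176, ⌊√D⌋ = 13
descent: ρ → (5,4,-8)  [lands on river]
river: ρ → (-8,12,1)
river: ρ → (1,12,-8)
river: ρ → (-8,4,5)
river: ρ → (5,6,-7)
river: ρ → (-7,8,4)
river: ρ → (4,8,-7)
river: ρ → (-7,6,5)
ρ-cycle length = 8 (tail of 1 descent step not counted)

8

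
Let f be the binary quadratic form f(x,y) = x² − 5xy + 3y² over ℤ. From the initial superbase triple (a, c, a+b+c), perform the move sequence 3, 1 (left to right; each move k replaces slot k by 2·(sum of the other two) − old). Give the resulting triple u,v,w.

start (1,3,-1) = (f(1,0),f(0,1),f(1,1))
replace slot 3: 2·(1+3) − (-1) = 9 → (1,3,9)
replace slot 1: 2·(3+9) − 1 = 23 → (23,3,9)

23,3,9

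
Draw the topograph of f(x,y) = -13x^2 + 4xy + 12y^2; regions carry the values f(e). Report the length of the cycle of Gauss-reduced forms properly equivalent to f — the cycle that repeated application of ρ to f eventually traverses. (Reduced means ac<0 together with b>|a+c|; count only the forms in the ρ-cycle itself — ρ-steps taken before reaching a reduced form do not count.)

D = 640, ⌊√D⌋ = 25
river: ρ → (12,20,-5)
river: ρ → (-5,20,12)
river: ρ → (12,4,-13)
river: ρ → (-13,22,3)
river: ρ → (3,20,-20)
river: ρ → (-20,20,3)
river: ρ → (3,22,-13)
river: ρ → (-13,4,12)
ρ-cycle length = 8 (tail of 0 descent steps not counted)

8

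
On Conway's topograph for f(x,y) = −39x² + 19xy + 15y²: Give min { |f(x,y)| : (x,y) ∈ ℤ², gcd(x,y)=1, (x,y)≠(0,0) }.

descent: ρ → (15,41,-17)  [lands on river]
river: ρ → (-17,27,29)
river: ρ → (29,31,-15)
river: ρ → (-15,29,31)
river: ρ → (31,33,-13)
river: ρ → (-13,45,13)
river: ρ → (13,33,-31)
river: ρ → (-31,29,15)
river: ρ → (15,31,-29)
river: ρ → (-29,27,17)
river: ρ → (17,41,-15)
river: ρ → (-15,49,5)
river: ρ → (5,51,-5)
river: ρ → (-5,49,15)
closes: descent 1, river 14
min |a| on river = 5

5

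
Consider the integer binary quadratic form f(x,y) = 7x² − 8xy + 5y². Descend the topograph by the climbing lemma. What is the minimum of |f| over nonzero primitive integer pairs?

translate: b→6 (≡-8 mod 14), so (7,-8,5)→(7,6,4)
flip: (7,6,4)→(4,-6,7)
translate: b→2 (≡-6 mod 8), so (4,-6,7)→(4,2,5)
reduced (well bottom): (4,2,5) with a≤c, −a<b≤a
well minimum = a = 4

4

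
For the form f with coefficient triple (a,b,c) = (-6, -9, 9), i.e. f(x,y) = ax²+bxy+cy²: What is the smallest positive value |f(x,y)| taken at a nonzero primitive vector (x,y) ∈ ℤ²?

descent: ρ → (9,9,-6)  [lands on river]
river: ρ → (-6,15,3)
river: ρ → (3,15,-6)
river: ρ → (-6,9,9)
closes: descent 1, river 4
min |a| on river = 3

3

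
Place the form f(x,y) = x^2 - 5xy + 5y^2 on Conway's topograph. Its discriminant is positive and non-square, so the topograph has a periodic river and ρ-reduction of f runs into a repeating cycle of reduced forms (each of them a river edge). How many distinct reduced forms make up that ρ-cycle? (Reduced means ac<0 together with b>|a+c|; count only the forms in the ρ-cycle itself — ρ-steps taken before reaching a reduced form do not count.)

D = 5, ⌊√D⌋ = 2
descent: ρ → (5,5,1)
descent: ρ → (1,1,-1)  [lands on river]
river: ρ → (-1,1,1)
ρ-cycle length = 2 (tail of 2 descent steps not counted)

2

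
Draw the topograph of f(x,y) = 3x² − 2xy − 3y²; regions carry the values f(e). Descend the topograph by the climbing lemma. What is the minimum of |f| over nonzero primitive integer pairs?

descent: ρ → (-3,2,3)  [lands on river]
river: ρ → (3,4,-2)
river: ρ → (-2,4,3)
river: ρ → (3,2,-3)
river: ρ → (-3,4,2)
river: ρ → (2,4,-3)
closes: descent 1, river 6
min |a| on river = 2

2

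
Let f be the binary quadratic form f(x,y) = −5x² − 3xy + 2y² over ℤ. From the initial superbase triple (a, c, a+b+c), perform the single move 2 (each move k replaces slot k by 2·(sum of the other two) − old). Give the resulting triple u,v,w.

start (-5,2,-6) = (f(1,0),f(0,1),f(1,1))
replace slot 2: 2·((-5)+(-6)) − 2 = -24 → (-5,-24,-6)

-5,-24,-6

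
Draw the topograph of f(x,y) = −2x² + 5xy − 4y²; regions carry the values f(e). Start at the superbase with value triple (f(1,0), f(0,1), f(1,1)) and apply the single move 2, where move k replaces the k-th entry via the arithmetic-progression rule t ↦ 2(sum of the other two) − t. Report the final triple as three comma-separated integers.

start (-2,-4,-1) = (f(1,0),f(0,1),f(1,1))
replace slot 2: 2·((-2)+(-1)) − (-4) = -2 → (-2,-2,-1)

-2,-2,-1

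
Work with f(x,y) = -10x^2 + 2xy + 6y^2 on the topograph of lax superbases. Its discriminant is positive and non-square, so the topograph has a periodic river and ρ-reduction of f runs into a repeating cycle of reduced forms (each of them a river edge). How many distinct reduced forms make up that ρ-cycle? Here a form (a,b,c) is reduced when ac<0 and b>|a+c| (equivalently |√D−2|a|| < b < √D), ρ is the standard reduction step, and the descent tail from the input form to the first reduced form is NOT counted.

D = 244, ⌊√D⌋ = 15
descent: ρ → (6,10,-6)  [lands on river]
river: ρ → (-6,14,2)
river: ρ → (2,14,-6)
river: ρ → (-6,10,6)
river: ρ → (6,14,-2)
river: ρ → (-2,14,6)
ρ-cycle length = 6 (tail of 1 descent step not counted)

6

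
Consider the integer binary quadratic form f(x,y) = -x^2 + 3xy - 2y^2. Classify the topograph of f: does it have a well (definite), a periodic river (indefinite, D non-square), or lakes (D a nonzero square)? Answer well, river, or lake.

D = b²−4ac = 3² − 4·(-1)·(-2) = 1
D = 1² is a perfect square ⇒ form factors over ℤ ⇒ lakes

lake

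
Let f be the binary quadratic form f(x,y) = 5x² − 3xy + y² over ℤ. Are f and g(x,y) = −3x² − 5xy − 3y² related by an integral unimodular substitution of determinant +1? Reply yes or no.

D₁ = -11, D₂ = -11
f: flip: (5,-3,1)→(1,3,5)
f: translate: b→1 (≡3 mod 2), so (1,3,5)→(1,1,3)
f: reduced (well bottom): (1,1,3) with a≤c, −a<b≤a
g is negative-definite; reduce −g:
−g: translate: b→-1 (≡5 mod 6), so (3,5,3)→(3,-1,1)
−g: flip: (3,-1,1)→(1,1,3)
−g: reduced (well bottom): (1,1,3) with a≤c, −a<b≤a
flip sign back: reduced form of g is (-1,-1,-3)
reduced forms (1, 1, 3) vs (-1, -1, -3) ⇒ inequivalent

no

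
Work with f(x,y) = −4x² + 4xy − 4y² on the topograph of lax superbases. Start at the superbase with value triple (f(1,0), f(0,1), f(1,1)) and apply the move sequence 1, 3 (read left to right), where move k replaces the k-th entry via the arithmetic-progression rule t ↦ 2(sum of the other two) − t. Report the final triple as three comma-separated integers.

start (-4,-4,-4) = (f(1,0),f(0,1),f(1,1))
replace slot 1: 2·((-4)+(-4)) − (-4) = -12 → (-12,-4,-4)
replace slot 3: 2·((-12)+(-4)) − (-4) = -28 → (-12,-4,-28)

-12,-4,-28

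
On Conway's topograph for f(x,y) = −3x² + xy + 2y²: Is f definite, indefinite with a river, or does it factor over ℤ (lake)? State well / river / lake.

D = b²−4ac = 1² − 4·(-3)·2 = 25
D = 5² is a perfect square ⇒ form factors over ℤ ⇒ lakes

lake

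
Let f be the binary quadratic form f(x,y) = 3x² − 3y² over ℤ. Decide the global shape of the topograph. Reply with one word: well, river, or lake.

D = b²−4ac = 0² − 4·3·(-3) = 36
D = 6² is a perfect square ⇒ form factors over ℤ ⇒ lakes

lake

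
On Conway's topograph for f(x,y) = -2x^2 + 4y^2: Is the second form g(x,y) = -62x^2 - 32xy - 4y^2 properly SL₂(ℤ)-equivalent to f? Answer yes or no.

D₁ = 32, D₂ = 32
river cycle of f (length 2): (-2, 4, 2), (2, 4, -2)
river cycle of g (length 2): (2, 4, -2), (-2, 4, 2)
cycles coincide ⇒ equivalent

yes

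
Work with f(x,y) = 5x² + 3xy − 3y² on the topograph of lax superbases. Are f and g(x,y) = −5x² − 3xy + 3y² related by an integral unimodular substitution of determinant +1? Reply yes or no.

D₁ = 69, D₂ = 69
river cycle of f (length 4): (-3, 3, 5), (5, 7, -1), (-1, 7, 5), (5, 3, -3)
river cycle of g (length 4): (3, 3, -5), (-5, 7, 1), (1, 7, -5), (-5, 3, 3)
cycles differ ⇒ inequivalent

no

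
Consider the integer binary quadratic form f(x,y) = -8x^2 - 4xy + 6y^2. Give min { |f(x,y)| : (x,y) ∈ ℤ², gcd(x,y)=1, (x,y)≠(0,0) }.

descent: ρ → (6,4,-8)  [lands on river]
river: ρ → (-8,12,2)
river: ρ → (2,12,-8)
river: ρ → (-8,4,6)
river: ρ → (6,8,-6)
river: ρ → (-6,4,8)
river: ρ → (8,12,-2)
river: ρ → (-2,12,8)
river: ρ → (8,4,-6)
river: ρ → (-6,8,6)
closes: descent 1, river 10
min |a| on river = 2

2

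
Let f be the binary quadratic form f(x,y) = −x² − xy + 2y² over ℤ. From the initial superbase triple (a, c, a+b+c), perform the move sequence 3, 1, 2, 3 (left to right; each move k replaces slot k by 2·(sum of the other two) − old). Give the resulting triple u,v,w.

start (-1,2,0) = (f(1,0),f(0,1),f(1,1))
replace slot 3: 2·((-1)+2) − 0 = 2 → (-1,2,2)
replace slot 1: 2·(2+2) − (-1) = 9 → (9,2,2)
replace slot 2: 2·(9+2) − 2 = 20 → (9,20,2)
replace slot 3: 2·(9+20) − 2 = 56 → (9,20,56)

9,20,56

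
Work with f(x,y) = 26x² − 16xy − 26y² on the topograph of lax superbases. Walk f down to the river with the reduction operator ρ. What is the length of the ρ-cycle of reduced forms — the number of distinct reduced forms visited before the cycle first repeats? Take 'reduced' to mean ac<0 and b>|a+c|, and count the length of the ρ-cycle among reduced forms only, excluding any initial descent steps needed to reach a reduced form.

D = 2960, ⌊√D⌋ = 54
descent: ρ → (-26,16,26)  [lands on river]
river: ρ → (26,36,-16)
river: ρ → (-16,28,34)
river: ρ → (34,40,-10)
river: ρ → (-10,40,34)
river: ρ → (34,28,-16)
river: ρ → (-16,36,26)
river: ρ → (26,16,-26)
river: ρ → (-26,36,16)
river: ρ → (16,28,-34)
river: ρ → (-34,40,10)
river: ρ → (10,40,-34)
river: ρ → (-34,28,16)
river: ρ → (16,36,-26)
ρ-cycle length = 14 (tail of 1 descent step not counted)

14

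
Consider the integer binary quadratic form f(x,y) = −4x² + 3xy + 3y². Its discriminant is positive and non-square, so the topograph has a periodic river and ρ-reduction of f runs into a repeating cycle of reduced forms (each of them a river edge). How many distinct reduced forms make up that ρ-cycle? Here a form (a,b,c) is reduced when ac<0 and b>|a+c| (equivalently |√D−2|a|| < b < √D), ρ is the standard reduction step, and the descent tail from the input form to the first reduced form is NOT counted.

D = 57, ⌊√D⌋ = 7
river: ρ → (3,3,-4)
river: ρ → (-4,5,2)
river: ρ → (2,7,-1)
river: ρ → (-1,7,2)
river: ρ → (2,5,-4)
river: ρ → (-4,3,3)
ρ-cycle length = 6 (tail of 0 descent steps not counted)

6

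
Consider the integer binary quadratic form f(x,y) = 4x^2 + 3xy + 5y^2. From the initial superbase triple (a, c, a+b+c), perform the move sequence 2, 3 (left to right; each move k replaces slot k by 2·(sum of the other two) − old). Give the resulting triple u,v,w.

start (4,5,12) = (f(1,0),f(0,1),f(1,1))
replace slot 2: 2·(4+12) − 5 = 27 → (4,27,12)
replace slot 3: 2·(4+27) − 12 = 50 → (4,27,50)

4,27,50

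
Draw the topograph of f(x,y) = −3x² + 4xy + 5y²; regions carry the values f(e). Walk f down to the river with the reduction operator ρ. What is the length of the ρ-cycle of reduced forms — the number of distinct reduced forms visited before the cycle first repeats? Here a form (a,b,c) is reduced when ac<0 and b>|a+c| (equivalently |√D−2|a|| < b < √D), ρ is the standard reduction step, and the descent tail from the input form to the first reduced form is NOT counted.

D = 76, ⌊√D⌋ = 8
river: ρ → (5,6,-2)
river: ρ → (-2,6,5)
river: ρ → (5,4,-3)
river: ρ → (-3,8,1)
river: ρ → (1,8,-3)
river: ρ → (-3,4,5)
ρ-cycle length = 6 (tail of 0 descent steps not counted)

6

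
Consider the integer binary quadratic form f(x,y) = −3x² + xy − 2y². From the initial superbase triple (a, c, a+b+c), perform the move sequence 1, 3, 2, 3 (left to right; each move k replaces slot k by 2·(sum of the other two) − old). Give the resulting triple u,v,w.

start (-3,-2,-4) = (f(1,0),f(0,1),f(1,1))
replace slot 1: 2·((-2)+(-4)) − (-3) = -9 → (-9,-2,-4)
replace slot 3: 2·((-9)+(-2)) − (-4) = -18 → (-9,-2,-18)
replace slot 2: 2·((-9)+(-18)) − (-2) = -52 → (-9,-52,-18)
replace slot 3: 2·((-9)+(-52)) − (-18) = -104 → (-9,-52,-104)

-9,-52,-104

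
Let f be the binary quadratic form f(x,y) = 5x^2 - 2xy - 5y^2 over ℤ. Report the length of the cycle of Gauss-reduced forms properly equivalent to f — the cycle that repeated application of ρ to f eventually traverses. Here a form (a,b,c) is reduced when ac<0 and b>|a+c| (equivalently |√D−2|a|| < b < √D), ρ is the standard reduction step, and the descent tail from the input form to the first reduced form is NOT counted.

D = 104, ⌊√D⌋ = 10
descent: ρ → (-5,2,5)  [lands on river]
river: ρ → (5,8,-2)
river: ρ → (-2,8,5)
river: ρ → (5,2,-5)
river: ρ → (-5,8,2)
river: ρ → (2,8,-5)
ρ-cycle length = 6 (tail of 1 descent step not counted)

6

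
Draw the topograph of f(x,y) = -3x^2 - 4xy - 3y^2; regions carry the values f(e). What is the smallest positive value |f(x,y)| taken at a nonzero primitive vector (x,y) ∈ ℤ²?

translate: b→-2 (≡4 mod 6), so (3,4,3)→(3,-2,2)
flip: (3,-2,2)→(2,2,3)
reduced (well bottom): (2,2,3) with a≤c, −a<b≤a
well minimum |f| = |-2| = 2 (negative-definite)

2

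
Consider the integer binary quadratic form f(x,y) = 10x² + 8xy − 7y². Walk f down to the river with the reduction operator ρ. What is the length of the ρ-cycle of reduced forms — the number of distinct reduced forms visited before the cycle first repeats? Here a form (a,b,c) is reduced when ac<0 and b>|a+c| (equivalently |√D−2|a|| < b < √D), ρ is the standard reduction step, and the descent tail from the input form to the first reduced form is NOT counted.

D = 344, ⌊√D⌋ = 18
river: ρ → (-7,6,11)
river: ρ → (11,16,-2)
river: ρ → (-2,16,11)
river: ρ → (11,6,-7)
river: ρ → (-7,8,10)
river: ρ → (10,12,-5)
river: ρ → (-5,18,1)
river: ρ → (1,18,-5)
river: ρ → (-5,12,10)
river: ρ → (10,8,-7)
ρ-cycle length = 10 (tail of 0 descent steps not counted)

10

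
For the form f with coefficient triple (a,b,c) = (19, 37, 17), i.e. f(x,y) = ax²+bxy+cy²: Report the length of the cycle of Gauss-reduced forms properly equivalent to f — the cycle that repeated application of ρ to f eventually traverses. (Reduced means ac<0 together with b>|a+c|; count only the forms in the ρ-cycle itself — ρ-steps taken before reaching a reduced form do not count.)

D = 77, ⌊√D⌋ = 8
descent: ρ → (17,-3,-1)
descent: ρ → (-1,7,7)  [lands on river]
river: ρ → (7,7,-1)
ρ-cycle length = 2 (tail of 2 descent steps not counted)

2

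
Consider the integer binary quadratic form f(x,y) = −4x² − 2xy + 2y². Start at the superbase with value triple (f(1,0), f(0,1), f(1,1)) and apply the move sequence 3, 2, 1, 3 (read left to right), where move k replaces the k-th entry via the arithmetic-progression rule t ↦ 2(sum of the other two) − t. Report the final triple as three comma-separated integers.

start (-4,2,-4) = (f(1,0),f(0,1),f(1,1))
replace slot 3: 2·((-4)+2) − (-4) = 0 → (-4,2,0)
replace slot 2: 2·((-4)+0) − 2 = -10 → (-4,-10,0)
replace slot 1: 2·((-10)+0) − (-4) = -16 → (-16,-10,0)
replace slot 3: 2·((-16)+(-10)) − 0 = -52 → (-16,-10,-52)

-16,-10,-52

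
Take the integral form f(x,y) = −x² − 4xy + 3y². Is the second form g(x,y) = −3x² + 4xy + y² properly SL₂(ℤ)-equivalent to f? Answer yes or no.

D₁ = 28, D₂ = 28
river cycle of f (length 4): (3, 4, -1), (-1, 4, 3), (3, 2, -2), (-2, 2, 3)
river cycle of g (length 4): (1, 4, -3), (-3, 2, 2), (2, 2, -3), (-3, 4, 1)
cycles differ ⇒ inequivalent

no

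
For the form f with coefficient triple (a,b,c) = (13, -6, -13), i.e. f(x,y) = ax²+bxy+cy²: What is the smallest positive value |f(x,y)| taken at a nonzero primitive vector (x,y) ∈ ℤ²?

descent: ρ → (-13,6,13)  [lands on river]
river: ρ → (13,20,-6)
river: ρ → (-6,16,19)
river: ρ → (19,22,-3)
river: ρ → (-3,26,3)
river: ρ → (3,22,-19)
river: ρ → (-19,16,6)
river: ρ → (6,20,-13)
closes: descent 1, river 8
min |a| on river = 3

3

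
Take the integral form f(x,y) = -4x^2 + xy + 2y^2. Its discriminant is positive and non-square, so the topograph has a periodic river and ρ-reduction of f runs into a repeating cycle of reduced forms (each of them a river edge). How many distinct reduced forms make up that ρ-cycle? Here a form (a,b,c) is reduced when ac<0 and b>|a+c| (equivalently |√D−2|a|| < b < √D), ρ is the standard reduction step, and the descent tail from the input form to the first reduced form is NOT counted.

D = 33, ⌊√D⌋ = 5
descent: ρ → (2,3,-3)  [lands on river]
river: ρ → (-3,3,2)
river: ρ → (2,5,-1)
river: ρ → (-1,5,2)
ρ-cycle length = 4 (tail of 1 descent step not counted)

4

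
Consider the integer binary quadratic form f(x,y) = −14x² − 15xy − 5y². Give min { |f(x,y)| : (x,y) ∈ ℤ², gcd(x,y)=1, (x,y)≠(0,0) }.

translate: b→-13 (≡15 mod 28), so (14,15,5)→(14,-13,4)
flip: (14,-13,4)→(4,13,14)
translate: b→-3 (≡13 mod 8), so (4,13,14)→(4,-3,4)
flip: (4,-3,4)→(4,3,4)
reduced (well bottom): (4,3,4) with a≤c, −a<b≤a
well minimum |f| = |-4| = 4 (negative-definite)

4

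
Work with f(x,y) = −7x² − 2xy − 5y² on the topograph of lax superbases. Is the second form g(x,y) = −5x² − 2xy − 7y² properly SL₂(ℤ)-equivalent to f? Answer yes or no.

D₁ = -136, D₂ = -136
f is negative-definite; reduce −f:
−f: flip: (7,2,5)→(5,-2,7)
−f: reduced (well bottom): (5,-2,7) with a≤c, −a<b≤a
flip sign back: reduced form of f is (-5,2,-7)
g is negative-definite; reduce −g:
−g: reduced (well bottom): (5,2,7) with a≤c, −a<b≤a
flip sign back: reduced form of g is (-5,-2,-7)
reduced forms (-5, 2, -7) vs (-5, -2, -7) ⇒ inequivalent

no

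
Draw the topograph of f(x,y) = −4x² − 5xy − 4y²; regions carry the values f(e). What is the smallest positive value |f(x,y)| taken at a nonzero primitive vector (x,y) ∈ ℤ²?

translate: b→-3 (≡5 mod 8), so (4,5,4)→(4,-3,3)
flip: (4,-3,3)→(3,3,4)
reduced (well bottom): (3,3,4) with a≤c, −a<b≤a
well minimum |f| = |-3| = 3 (negative-definite)

3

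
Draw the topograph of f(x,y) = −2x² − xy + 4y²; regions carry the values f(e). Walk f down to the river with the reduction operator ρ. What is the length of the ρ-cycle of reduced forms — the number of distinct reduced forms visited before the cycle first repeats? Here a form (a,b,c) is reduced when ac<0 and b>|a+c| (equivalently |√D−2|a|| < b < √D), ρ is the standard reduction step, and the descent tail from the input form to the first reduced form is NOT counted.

D = 33, ⌊√D⌋ = 5
descent: ρ → (4,1,-2)
descent: ρ → (-2,3,3)  [lands on river]
river: ρ → (3,3,-2)
river: ρ → (-2,5,1)
river: ρ → (1,5,-2)
ρ-cycle length = 4 (tail of 2 descent steps not counted)

4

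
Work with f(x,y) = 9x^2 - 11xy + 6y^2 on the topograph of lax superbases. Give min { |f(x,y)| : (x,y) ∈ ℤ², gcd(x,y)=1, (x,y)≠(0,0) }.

translate: b→7 (≡-11 mod 18), so (9,-11,6)→(9,7,4)
flip: (9,7,4)→(4,-7,9)
translate: b→1 (≡-7 mod 8), so (4,-7,9)→(4,1,6)
reduced (well bottom): (4,1,6) with a≤c, −a<b≤a
well minimum = a = 4

4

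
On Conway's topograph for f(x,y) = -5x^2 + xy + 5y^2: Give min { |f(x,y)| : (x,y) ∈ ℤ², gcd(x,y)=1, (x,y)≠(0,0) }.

river: ρ → (5,9,-1)
river: ρ → (-1,9,5)
river: ρ → (5,1,-5)
river: ρ → (-5,9,1)
river: ρ → (1,9,-5)
river: ρ → (-5,1,5)
closes: descent 0, river 6
min |a| on river = 1

1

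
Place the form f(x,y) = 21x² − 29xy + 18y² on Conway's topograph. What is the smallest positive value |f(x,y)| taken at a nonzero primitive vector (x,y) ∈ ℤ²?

translate: b→13 (≡-29 mod 42), so (21,-29,18)→(21,13,10)
flip: (21,13,10)→(10,-13,21)
translate: b→7 (≡-13 mod 20), so (10,-13,21)→(10,7,18)
reduced (well bottom): (10,7,18) with a≤c, −a<b≤a
well minimum = a = 10

10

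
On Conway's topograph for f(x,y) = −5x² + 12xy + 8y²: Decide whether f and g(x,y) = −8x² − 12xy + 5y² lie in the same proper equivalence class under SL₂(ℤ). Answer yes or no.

D₁ = 304, D₂ = 304
river cycle of f (length 12): (8, 4, -9), (-9, 14, 3), (3, 16, -4), (-4, 16, 3), (3, 14, -9), (-9, 4, 8), (8, 12, -5), (-5, 8, 12), (12, 16, -1), (-1, 16, 12), … (2 more)
river cycle of g (length 12): (5, 12, -8), (-8, 4, 9), (9, 14, -3), (-3, 16, 4), (4, 16, -3), (-3, 14, 9), (9, 4, -8), (-8, 12, 5), (5, 8, -12), (-12, 16, 1), … (2 more)
cycles differ ⇒ inequivalent

no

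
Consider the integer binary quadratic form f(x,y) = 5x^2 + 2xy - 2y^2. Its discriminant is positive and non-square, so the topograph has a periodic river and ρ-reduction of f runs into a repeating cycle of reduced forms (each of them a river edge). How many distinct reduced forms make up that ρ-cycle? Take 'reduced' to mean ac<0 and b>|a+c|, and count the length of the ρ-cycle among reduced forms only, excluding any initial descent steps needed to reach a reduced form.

D = 44, ⌊√D⌋ = 6
descent: ρ → (-2,6,1)  [lands on river]
river: ρ → (1,6,-2)
ρ-cycle length = 2 (tail of 1 descent step not counted)

2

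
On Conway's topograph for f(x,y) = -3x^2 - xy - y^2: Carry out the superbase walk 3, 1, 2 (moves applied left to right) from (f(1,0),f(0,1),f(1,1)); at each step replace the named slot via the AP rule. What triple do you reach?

start (-3,-1,-5) = (f(1,0),f(0,1),f(1,1))
replace slot 3: 2·((-3)+(-1)) − (-5) = -3 → (-3,-1,-3)
replace slot 1: 2·((-1)+(-3)) − (-3) = -5 → (-5,-1,-3)
replace slot 2: 2·((-5)+(-3)) − (-1) = -15 → (-5,-15,-3)

-5,-15,-3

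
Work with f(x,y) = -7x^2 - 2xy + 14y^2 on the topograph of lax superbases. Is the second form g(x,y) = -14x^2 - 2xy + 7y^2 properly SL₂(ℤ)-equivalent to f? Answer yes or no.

D₁ = 396, D₂ = 396
river cycle of f (length 4): (-7, 12, 9), (9, 6, -10), (-10, 14, 5), (5, 16, -7)
river cycle of g (length 4): (7, 16, -5), (-5, 14, 10), (10, 6, -9), (-9, 12, 7)
cycles differ ⇒ inequivalent

no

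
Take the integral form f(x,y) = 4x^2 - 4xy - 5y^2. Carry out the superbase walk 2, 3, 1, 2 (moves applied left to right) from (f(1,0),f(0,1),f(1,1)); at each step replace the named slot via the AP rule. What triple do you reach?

start (4,-5,-5) = (f(1,0),f(0,1),f(1,1))
replace slot 2: 2·(4+(-5)) − (-5) = 3 → (4,3,-5)
replace slot 3: 2·(4+3) − (-5) = 19 → (4,3,19)
replace slot 1: 2·(3+19) − 4 = 40 → (40,3,19)
replace slot 2: 2·(40+19) − 3 = 115 → (40,115,19)

40,115,19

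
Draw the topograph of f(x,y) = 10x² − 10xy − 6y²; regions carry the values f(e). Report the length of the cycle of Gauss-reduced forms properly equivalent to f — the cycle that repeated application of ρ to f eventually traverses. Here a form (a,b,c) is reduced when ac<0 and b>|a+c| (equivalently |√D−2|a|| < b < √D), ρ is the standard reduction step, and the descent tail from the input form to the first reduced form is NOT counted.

D = 340, ⌊√D⌋ = 18
descent: ρ → (-6,10,10)  [lands on river]
river: ρ → (10,10,-6)
river: ρ → (-6,14,6)
river: ρ → (6,10,-10)
river: ρ → (-10,10,6)
river: ρ → (6,14,-6)
ρ-cycle length = 6 (tail of 1 descent step not counted)

6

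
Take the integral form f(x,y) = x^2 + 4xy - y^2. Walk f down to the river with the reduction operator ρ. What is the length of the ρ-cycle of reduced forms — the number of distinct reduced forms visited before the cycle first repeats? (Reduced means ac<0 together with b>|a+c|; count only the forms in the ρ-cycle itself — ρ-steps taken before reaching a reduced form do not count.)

D = 20, ⌊√D⌋ = 4
river: ρ → (-1,4,1)
river: ρ → (1,4,-1)
ρ-cycle length = 2 (tail of 0 descent steps not counted)

2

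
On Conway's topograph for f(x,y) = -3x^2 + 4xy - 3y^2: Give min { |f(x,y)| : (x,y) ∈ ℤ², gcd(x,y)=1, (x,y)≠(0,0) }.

translate: b→2 (≡-4 mod 6), so (3,-4,3)→(3,2,2)
flip: (3,2,2)→(2,-2,3)
translate: b→2 (≡-2 mod 4), so (2,-2,3)→(2,2,3)
reduced (well bottom): (2,2,3) with a≤c, −a<b≤a
well minimum |f| = |-2| = 2 (negative-definite)

2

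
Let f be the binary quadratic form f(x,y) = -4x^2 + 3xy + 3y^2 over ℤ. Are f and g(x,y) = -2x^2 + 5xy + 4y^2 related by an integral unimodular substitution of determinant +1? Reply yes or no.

D₁ = 57, D₂ = 57
river cycle of f (length 6): (3, 3, -4), (-4, 5, 2), (2, 7, -1), (-1, 7, 2), (2, 5, -4), (-4, 3, 3)
river cycle of g (length 6): (4, 3, -3), (-3, 3, 4), (4, 5, -2), (-2, 7, 1), (1, 7, -2), (-2, 5, 4)
cycles differ ⇒ inequivalent

no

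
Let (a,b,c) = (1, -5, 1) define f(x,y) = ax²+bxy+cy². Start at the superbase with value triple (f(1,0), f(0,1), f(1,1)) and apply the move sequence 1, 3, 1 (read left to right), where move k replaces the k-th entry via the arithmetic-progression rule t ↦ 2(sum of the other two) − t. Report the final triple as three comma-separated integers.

start (1,1,-3) = (f(1,0),f(0,1),f(1,1))
replace slot 1: 2·(1+(-3)) − 1 = -5 → (-5,1,-3)
replace slot 3: 2·((-5)+1) − (-3) = -5 → (-5,1,-5)
replace slot 1: 2·(1+(-5)) − (-5) = -3 → (-3,1,-5)

-3,1,-5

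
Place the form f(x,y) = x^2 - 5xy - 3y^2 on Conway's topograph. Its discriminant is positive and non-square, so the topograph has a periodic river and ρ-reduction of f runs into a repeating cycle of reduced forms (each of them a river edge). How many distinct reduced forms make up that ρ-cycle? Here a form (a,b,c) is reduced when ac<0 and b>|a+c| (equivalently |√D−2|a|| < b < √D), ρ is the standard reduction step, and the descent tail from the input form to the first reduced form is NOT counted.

D = 37, ⌊√D⌋ = 6
descent: ρ → (-3,5,1)  [lands on river]
river: ρ → (1,5,-3)
river: ρ → (-3,1,3)
river: ρ → (3,5,-1)
river: ρ → (-1,5,3)
river: ρ → (3,1,-3)
ρ-cycle length = 6 (tail of 1 descent step not counted)

6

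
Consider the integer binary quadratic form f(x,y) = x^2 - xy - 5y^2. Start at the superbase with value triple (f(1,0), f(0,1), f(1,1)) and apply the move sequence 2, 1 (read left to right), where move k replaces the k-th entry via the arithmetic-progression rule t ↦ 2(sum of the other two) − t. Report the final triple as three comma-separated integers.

start (1,-5,-5) = (f(1,0),f(0,1),f(1,1))
replace slot 2: 2·(1+(-5)) − (-5) = -3 → (1,-3,-5)
replace slot 1: 2·((-3)+(-5)) − 1 = -17 → (-17,-3,-5)

-17,-3,-5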